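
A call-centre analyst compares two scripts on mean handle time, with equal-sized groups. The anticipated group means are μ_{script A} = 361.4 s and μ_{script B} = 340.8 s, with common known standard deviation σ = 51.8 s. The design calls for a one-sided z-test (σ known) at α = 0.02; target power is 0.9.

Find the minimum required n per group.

Standardized effect: d = |μ_{script A} − μ_{script B}| / σ = |361.4 − 340.8| / 51.8 = 0.3977
Set Φ(δ − 2.054) = 0.9; then δ − 2.054 = Φ⁻¹(0.9) = 1.282, giving δ = 3.335.
δ = d·√(n/2) ⇒ n = 2(δ/d)² = 2 × (3.335 / 0.3977)² = 140.68.
Round up to the next whole unit.

n = 141 per group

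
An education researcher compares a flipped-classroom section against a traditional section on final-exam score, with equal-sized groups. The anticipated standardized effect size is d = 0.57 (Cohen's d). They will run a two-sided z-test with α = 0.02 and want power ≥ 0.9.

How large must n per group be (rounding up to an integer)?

For power 0.9 need Φ(δ − z_{0.01}) = 0.9, so δ = z_{0.01} + z_{0.10} = 2.326 + 1.282 = 3.608.
(Ignoring the negligible lower-tail rejection probability gives the usual closed-form inversion.)
δ = d·√(n/2) ⇒ n = 2(δ/d)² = 2 × (3.608 / 0.57)² = 80.13.
Rounding up, n = 81 per group.

n = 81 per group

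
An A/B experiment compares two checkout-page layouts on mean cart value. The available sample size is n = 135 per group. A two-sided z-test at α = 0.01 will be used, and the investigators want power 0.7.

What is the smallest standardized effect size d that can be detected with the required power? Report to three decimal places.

d ≈ 0.377

Required noncentrality: δ = z_{0.005} + z_{0.30} = 2.576 + 0.524 = 3.100.
(Lower-tail contribution to power is negligible for δ > 0.)
δ = d·√(n/2) ⇒ d = δ/√(n/2) = 3.100/√(135/2) = 0.3773.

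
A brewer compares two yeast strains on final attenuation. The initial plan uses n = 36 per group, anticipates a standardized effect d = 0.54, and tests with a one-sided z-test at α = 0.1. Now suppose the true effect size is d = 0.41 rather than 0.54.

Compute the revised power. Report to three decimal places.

Power ≈ 0.676

With d = 0.41: δ = d·√(n/2) = 0.41 × √(36/2) = 1.7395. Critical value z_{0.1} = 1.282.
Revised power = Φ(δ − 1.282) = Φ(0.458) = 0.6765.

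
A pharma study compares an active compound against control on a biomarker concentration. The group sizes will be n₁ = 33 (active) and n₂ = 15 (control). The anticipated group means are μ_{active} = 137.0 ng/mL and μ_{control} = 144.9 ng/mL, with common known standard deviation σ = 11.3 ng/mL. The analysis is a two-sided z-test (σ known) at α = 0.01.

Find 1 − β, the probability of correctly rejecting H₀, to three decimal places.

Power ≈ 0.370

Standardized effect: d = |μ_{active} − μ_{control}| / σ = |137.0 − 144.9| / 11.3 = 0.6991
Noncentrality parameter: δ = d / √(1/n₁ + 1/n₂) = 0.6991 / √(1/33 + 1/15) = 2.2451
Critical value for a two-sided test at α = 0.01: z_{α/2} = 2.576.
Power = Φ(δ − 2.576) + Φ(−δ − 2.576) = Φ(-0.331) + Φ(-4.821) = 0.3704 + 0.0000 = 0.3704.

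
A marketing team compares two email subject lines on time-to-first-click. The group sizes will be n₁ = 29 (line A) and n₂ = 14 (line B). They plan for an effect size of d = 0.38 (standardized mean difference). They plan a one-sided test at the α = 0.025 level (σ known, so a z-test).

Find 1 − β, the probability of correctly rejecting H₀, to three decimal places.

Power ≈ 0.214

Noncentrality parameter: λ = d / √(1/n₁ + 1/n₂) = 0.38 / √(1/29 + 1/14) = 1.1676
One-sided α = 0.025 → critical value z_{0.025} = 1.960.
Power = Φ(λ − 1.960) = Φ(-0.792) = 0.2141.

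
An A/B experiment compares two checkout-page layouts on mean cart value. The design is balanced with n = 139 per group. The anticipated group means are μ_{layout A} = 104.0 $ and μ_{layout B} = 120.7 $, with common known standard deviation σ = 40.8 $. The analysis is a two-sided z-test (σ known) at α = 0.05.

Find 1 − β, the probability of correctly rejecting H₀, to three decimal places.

Standardized effect: d = |μ_{layout A} − μ_{layout B}| / σ = |104.0 − 120.7| / 40.8 = 0.4093
Noncentrality parameter: δ = d·√(n/2) = 0.4093 × √(139/2) = 3.4123
Two-sided α = 0.05 → critical value z_{0.025} = 1.960.
Power = Φ(δ − 1.960) + Φ(−δ − 1.960) = Φ(1.452) + Φ(-5.372) = 0.9268 + 0.0000 = 0.9268.

Power ≈ 0.927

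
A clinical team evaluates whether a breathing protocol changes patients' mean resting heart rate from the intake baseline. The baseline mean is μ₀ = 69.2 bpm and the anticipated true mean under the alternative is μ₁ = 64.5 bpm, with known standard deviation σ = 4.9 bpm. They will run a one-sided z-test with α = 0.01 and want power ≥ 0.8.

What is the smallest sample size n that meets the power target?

Standardized effect: d = |μ₁ − μ₀| / σ = |64.5 − 69.2| / 4.9 = 0.9592
For power 0.8 need Φ(δ − z_{0.01}) = 0.8, so δ = z_{0.01} + z_{0.20} = 2.326 + 0.842 = 3.168.
δ = d·√n ⇒ n = (δ/d)² = (3.168 / 0.9592)² = 10.91.
Round up to the next whole unit.

n = 11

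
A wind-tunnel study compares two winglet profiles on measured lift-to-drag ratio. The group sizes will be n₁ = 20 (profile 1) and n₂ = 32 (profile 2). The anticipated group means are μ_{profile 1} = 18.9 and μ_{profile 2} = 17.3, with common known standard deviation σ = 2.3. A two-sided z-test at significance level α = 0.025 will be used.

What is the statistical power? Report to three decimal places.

Power ≈ 0.579

Standardized effect: d = |μ_{profile 1} − μ_{profile 2}| / σ = |18.9 − 17.3| / 2.3 = 0.6957
Noncentrality parameter: δ = d / √(1/n₁ + 1/n₂) = 0.6957 / √(1/20 + 1/32) = 2.4405
Two-sided α = 0.025 → critical value z_{0.0125} = 2.241.
Power = Φ(δ − 2.241) + Φ(−δ − 2.241) = Φ(0.199) + Φ(-4.682) = 0.5789 + 0.0000 = 0.5789.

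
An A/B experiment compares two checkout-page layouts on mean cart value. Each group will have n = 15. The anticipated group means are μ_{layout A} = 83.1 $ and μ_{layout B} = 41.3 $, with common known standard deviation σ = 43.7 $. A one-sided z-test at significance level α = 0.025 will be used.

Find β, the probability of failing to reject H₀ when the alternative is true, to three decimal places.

β ≈ 0.255

Standardized effect: d = |μ_{layout A} − μ_{layout B}| / σ = |83.1 − 41.3| / 43.7 = 0.9565
Noncentrality parameter: δ = d·√(n/2) = 0.9565 × √(15/2) = 2.6195
One-sided α = 0.025 → critical value z_{0.025} = 1.960.
Power = P(Z > 1.960 − δ) = Φ(0.660) = 0.7452.
Type II error: β = 1 − power = 1 − 0.7452 = 0.2548.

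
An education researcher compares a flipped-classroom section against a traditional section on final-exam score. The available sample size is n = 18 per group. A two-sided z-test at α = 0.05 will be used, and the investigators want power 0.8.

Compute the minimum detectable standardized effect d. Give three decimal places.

d ≈ 0.934

Need Φ(δ − 1.960) = 0.8, so δ = 1.960 + 0.842 = 2.802.
(Lower-tail contribution to power is negligible for δ > 0.)
δ = d·√(n/2) ⇒ d = δ/√(n/2) = 2.802/√(18/2) = 0.9339.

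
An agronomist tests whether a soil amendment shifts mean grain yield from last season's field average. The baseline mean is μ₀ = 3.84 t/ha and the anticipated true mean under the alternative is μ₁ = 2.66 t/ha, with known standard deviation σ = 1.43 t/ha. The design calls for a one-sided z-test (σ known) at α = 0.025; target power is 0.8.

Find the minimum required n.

Standardized effect: d = |μ₁ − μ₀| / σ = |2.66 − 3.84| / 1.43 = 0.8252
Set Φ(δ − 1.960) = 0.8; then δ − 1.960 = Φ⁻¹(0.8) = 0.842, giving δ = 2.802.
δ = d·√n ⇒ n = (δ/d)² = (2.802 / 0.8252)² = 11.53.
Round up to the next whole unit.

n = 12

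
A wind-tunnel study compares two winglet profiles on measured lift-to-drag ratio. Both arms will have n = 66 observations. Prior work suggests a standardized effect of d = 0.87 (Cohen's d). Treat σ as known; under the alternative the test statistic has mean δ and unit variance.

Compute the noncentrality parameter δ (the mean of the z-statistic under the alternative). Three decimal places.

The noncentrality parameter scales effect size by the design's sample-size factor: δ = d·√(n/2) = 0.87 × √(66/2) = 4.9978

δ ≈ 4.998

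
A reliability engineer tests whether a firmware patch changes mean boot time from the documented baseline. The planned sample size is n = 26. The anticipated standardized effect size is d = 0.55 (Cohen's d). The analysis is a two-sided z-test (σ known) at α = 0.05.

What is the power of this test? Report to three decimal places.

Noncentrality parameter: λ = d·√n = 0.55 × √26 = 2.8045
Critical value for a two-sided test at α = 0.05: z_{α/2} = 1.960.
Power = Φ(λ − 1.960) + Φ(−λ − 1.960) = Φ(0.844) + Φ(-4.764) = 0.8008 + 0.0000 = 0.8008.

Power ≈ 0.801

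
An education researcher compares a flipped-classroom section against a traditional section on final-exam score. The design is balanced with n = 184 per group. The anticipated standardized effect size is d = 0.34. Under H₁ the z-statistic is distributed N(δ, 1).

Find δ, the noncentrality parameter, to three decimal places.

δ = d·√(n/2) = 0.34 × √(184/2) = 3.2612

δ ≈ 3.261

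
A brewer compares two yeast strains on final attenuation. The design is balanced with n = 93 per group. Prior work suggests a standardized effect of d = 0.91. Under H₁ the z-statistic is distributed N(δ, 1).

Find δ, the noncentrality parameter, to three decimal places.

δ ≈ 6.205

The noncentrality parameter scales effect size by the design's sample-size factor: δ = d·√(n/2) = 0.91 × √(93/2) = 6.2054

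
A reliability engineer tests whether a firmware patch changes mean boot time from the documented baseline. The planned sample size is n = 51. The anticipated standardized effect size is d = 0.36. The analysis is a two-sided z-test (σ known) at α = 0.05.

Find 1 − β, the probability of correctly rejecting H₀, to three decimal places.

Power ≈ 0.729

Noncentrality parameter: δ = d·√n = 0.36 × √51 = 2.5709
Critical value for a two-sided test at α = 0.05: z_{α/2} = 1.960.
Power = Φ(δ − 1.960) + Φ(−δ − 1.960) = Φ(0.611) + Φ(-4.531) = 0.7294 + 0.0000 = 0.7294.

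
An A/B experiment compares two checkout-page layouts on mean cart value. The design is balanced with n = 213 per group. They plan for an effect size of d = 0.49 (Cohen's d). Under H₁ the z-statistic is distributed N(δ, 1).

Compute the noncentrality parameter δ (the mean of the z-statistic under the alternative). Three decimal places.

δ ≈ 5.057

δ = d·√(n/2) = 0.49 × √(213/2) = 5.0567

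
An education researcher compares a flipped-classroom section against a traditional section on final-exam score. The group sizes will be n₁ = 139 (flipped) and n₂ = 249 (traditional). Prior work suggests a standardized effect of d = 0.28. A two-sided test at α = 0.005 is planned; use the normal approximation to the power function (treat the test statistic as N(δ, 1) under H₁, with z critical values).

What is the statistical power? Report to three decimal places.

Power ≈ 0.435

Noncentrality parameter: λ = d / √(1/n₁ + 1/n₂) = 0.28 / √(1/139 + 1/249) = 2.6445
Critical value for a two-sided test at α = 0.005: z_{α/2} = 2.807.
Power = Φ(λ − 2.807) + Φ(−λ − 2.807) = Φ(-0.162) + Φ(-5.452) = 0.4355 + 0.0000 = 0.4355.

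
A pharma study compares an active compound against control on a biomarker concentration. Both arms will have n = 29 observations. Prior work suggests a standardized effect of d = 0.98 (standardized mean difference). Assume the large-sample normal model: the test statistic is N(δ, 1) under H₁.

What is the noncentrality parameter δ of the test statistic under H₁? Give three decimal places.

δ ≈ 3.732

δ = d·√(n/2) = 0.98 × √(29/2) = 3.7317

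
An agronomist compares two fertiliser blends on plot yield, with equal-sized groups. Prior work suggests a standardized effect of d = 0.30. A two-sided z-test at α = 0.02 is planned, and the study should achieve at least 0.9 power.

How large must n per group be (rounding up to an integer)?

For power 0.9 need Φ(δ − z_{0.01}) = 0.9, so δ = z_{0.01} + z_{0.10} = 2.326 + 1.282 = 3.608.
(Ignoring the negligible lower-tail rejection probability gives the usual closed-form inversion.)
δ = d·√(n/2) ⇒ n = 2(δ/d)² = 2 × (3.608 / 0.30)² = 289.27.
Round up to the next whole unit.

n = 290 per group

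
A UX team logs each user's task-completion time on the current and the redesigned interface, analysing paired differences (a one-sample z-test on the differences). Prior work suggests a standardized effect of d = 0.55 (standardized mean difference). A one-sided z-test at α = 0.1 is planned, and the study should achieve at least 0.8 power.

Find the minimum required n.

Set Φ(δ − 1.282) = 0.8; then δ − 1.282 = Φ⁻¹(0.8) = 0.842, giving δ = 2.123.
δ = d·√n ⇒ n = (δ/d)² = (2.123 / 0.55)² = 14.90.
Rounding up, n = 15.

n = 15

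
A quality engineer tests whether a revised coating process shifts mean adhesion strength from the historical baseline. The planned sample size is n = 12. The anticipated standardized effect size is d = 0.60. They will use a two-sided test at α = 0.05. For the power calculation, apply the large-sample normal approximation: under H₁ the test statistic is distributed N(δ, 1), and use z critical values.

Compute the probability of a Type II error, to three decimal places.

Noncentrality parameter: λ = d·√n = 0.60 × √12 = 2.0785
Two-sided α = 0.05 → critical value z_{0.025} = 1.960.
Power = Φ(λ − 1.960) + Φ(−λ − 1.960) = Φ(0.118) + Φ(-4.038) = 0.5472 + 0.0000 = 0.5472.
Type II error: β = 1 − power = 1 − 0.5472 = 0.4528.

β ≈ 0.453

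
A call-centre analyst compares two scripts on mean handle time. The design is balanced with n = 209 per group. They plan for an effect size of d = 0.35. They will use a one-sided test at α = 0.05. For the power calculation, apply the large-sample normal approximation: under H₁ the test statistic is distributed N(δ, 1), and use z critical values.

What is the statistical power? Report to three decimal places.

Noncentrality parameter: δ = d·√(n/2) = 0.35 × √(209/2) = 3.5779
Critical value for a one-sided test at α = 0.05: z_α = 1.645.
Power = Φ(δ − 1.645) = Φ(1.933) = 0.9734.

Power ≈ 0.973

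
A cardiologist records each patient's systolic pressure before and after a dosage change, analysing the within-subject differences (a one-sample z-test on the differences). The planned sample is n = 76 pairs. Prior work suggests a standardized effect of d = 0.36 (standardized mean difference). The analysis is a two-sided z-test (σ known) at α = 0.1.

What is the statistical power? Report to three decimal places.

Power ≈ 0.932

Noncentrality parameter: δ = d·√n = 0.36 × √76 = 3.1384
Two-sided α = 0.1 → critical value z_{0.05} = 1.645.
Power = Φ(δ − 1.645) + Φ(−δ − 1.645) = Φ(1.494) + Φ(-4.783) = 0.9324 + 0.0000 = 0.9324.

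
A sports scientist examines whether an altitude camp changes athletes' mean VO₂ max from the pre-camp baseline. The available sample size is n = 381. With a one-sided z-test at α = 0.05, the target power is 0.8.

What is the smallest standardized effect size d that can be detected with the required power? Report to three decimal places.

Need Φ(δ − 1.645) = 0.8, so δ = 1.645 + 0.842 = 2.486.
δ = d·√n ⇒ d = δ/√n = 2.486/√381 = 0.1274.

d ≈ 0.127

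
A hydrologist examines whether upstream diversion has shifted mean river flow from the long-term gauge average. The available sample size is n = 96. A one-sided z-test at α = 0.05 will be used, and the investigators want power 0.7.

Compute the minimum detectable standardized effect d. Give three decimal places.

d ≈ 0.221

Need Φ(δ − 1.645) = 0.7, so δ = 1.645 + 0.524 = 2.169.
δ = d·√n ⇒ d = δ/√n = 2.169/√96 = 0.2214.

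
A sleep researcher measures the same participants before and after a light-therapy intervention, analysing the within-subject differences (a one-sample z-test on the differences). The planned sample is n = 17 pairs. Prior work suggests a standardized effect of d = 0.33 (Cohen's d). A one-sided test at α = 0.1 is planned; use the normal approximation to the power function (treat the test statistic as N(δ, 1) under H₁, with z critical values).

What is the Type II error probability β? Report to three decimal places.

β ≈ 0.468

Noncentrality parameter: δ = d·√n = 0.33 × √17 = 1.3606
One-sided α = 0.1 → critical value z_{0.1} = 1.282.
Power = Φ(δ − 1.282) = Φ(0.079) = 0.5315.
Type II error: β = 1 − power = 1 − 0.5315 = 0.4685.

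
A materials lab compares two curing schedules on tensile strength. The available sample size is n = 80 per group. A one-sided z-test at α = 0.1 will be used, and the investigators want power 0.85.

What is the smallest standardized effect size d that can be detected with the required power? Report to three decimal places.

Need Φ(δ − 1.282) = 0.85, so δ = 1.282 + 1.036 = 2.318.
δ = d·√(n/2) ⇒ d = δ/√(n/2) = 2.318/√(80/2) = 0.3665.

d ≈ 0.367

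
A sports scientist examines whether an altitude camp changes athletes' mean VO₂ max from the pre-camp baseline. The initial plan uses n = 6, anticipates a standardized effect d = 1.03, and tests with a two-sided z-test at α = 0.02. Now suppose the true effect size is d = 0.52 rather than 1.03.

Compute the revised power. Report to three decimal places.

Power ≈ 0.146

With d = 0.52: δ = d·√n = 0.52 × √6 = 1.2737. Critical value z_{0.01} = 2.326.
Revised power = Φ(δ − 2.326) + Φ(−δ − 2.326) = Φ(-1.053) + Φ(-3.600) = 0.1463 + 0.0002 = 0.1464.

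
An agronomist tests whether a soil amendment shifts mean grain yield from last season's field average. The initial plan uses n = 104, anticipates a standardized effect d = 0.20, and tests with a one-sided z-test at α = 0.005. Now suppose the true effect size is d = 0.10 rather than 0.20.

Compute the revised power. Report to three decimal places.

With d = 0.10: δ = d·√n = 0.10 × √104 = 1.0198. Critical value z_{0.005} = 2.576.
Revised power = Φ(δ − 2.576) = Φ(-1.556) = 0.0599.

Power ≈ 0.060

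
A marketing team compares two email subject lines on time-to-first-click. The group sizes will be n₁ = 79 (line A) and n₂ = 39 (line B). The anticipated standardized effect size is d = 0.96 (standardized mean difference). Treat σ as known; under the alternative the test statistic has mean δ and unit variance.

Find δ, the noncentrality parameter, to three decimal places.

The noncentrality parameter scales effect size by the design's sample-size factor: δ = d / √(1/n₁ + 1/n₂) = 0.96 / √(1/79 + 1/39) = 4.9054

δ ≈ 4.905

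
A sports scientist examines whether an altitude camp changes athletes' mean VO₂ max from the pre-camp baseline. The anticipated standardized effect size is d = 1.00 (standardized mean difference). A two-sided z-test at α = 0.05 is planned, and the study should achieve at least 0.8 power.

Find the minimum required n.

n = 8

For power 0.8 need Φ(δ − z_{0.025}) = 0.8, so δ = z_{0.025} + z_{0.20} = 1.960 + 0.842 = 2.802.
(For δ > 0 the lower-tail rejection region contributes negligibly to power, so the one-term inversion is standard.)
δ = d·√n ⇒ n = (δ/d)² = (2.802 / 1.00)² = 7.85.
Round up to the next whole unit.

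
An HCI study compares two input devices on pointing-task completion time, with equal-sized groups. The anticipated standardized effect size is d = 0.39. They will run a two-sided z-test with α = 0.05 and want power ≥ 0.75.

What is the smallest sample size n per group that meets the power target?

Set Φ(δ − 1.960) = 0.75; then δ − 1.960 = Φ⁻¹(0.75) = 0.674, giving δ = 2.634.
(The Φ(−δ − z_{α/2}) term is vanishingly small for δ > 0 and is dropped in the standard sample-size formula.)
δ = d·√(n/2) ⇒ n = 2(δ/d)² = 2 × (2.634 / 0.39)² = 91.26.
Rounding up, n = 92 per group.

n = 92 per group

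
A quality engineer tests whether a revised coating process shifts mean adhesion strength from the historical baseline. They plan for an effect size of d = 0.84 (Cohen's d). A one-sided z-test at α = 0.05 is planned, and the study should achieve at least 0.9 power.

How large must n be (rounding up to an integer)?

Set Φ(δ − 1.645) = 0.9; then δ − 1.645 = Φ⁻¹(0.9) = 1.282, giving δ = 2.926.
δ = d·√n ⇒ n = (δ/d)² = (2.926 / 0.84)² = 12.14.
Round up to the next whole unit.

n = 13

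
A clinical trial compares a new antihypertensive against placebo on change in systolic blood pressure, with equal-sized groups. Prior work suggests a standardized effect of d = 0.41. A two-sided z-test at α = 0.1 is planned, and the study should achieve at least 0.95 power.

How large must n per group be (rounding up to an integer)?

For power 0.95 need Φ(δ − z_{0.05}) = 0.95, so δ = z_{0.05} + z_{0.05} = 1.645 + 1.645 = 3.290.
(For δ > 0 the lower-tail rejection region contributes negligibly to power, so the one-term inversion is standard.)
δ = d·√(n/2) ⇒ n = 2(δ/d)² = 2 × (3.290 / 0.41)² = 128.76.
Rounding up, n = 129 per group.

n = 129 per group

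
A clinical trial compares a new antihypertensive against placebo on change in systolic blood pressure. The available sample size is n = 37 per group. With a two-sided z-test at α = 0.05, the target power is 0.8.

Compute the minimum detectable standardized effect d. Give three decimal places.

Required noncentrality: δ = z_{0.025} + z_{0.20} = 1.960 + 0.842 = 2.802.
(Lower-tail contribution to power is negligible for δ > 0.)
δ = d·√(n/2) ⇒ d = δ/√(n/2) = 2.802/√(37/2) = 0.6514.

d ≈ 0.651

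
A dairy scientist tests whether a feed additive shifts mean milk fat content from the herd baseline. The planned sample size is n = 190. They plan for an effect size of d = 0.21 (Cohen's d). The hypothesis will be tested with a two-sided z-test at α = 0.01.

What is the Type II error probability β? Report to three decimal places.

Noncentrality parameter: δ = d·√n = 0.21 × √190 = 2.8947
Two-sided α = 0.01 → critical value z_{0.005} = 2.576.
Power = Φ(δ − 2.576) + Φ(−δ − 2.576) = Φ(0.319) + Φ(-5.470) = 0.6251 + 0.0000 = 0.6251.
Type II error: β = 1 − power = 1 − 0.6251 = 0.3749.

β ≈ 0.375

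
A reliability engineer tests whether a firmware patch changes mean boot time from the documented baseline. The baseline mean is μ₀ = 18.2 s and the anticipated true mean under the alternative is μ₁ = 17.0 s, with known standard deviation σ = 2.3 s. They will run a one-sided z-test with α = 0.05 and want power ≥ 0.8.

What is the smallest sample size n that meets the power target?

n = 23

Standardized effect: d = |μ₁ − μ₀| / σ = |17.0 − 18.2| / 2.3 = 0.5217
For power 0.8 need Φ(δ − z_{0.05}) = 0.8, so δ = z_{0.05} + z_{0.20} = 1.645 + 0.842 = 2.486.
δ = d·√n ⇒ n = (δ/d)² = (2.486 / 0.5217)² = 22.71.
Round up to the next whole unit.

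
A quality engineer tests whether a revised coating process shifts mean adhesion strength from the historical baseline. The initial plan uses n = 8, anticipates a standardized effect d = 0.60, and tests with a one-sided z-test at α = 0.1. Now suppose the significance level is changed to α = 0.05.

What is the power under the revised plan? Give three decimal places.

Power ≈ 0.521

δ = d·√n = 0.60 × √8 = 1.6971 (unchanged). New critical value: z_{0.05} = 1.645.
Revised power = P(Z > 1.645 − δ) = Φ(0.052) = 0.5208.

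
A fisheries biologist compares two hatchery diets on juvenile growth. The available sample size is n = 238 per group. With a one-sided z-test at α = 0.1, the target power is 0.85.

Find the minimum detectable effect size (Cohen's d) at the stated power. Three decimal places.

d ≈ 0.212

Need Φ(δ − 1.282) = 0.85, so δ = 1.282 + 1.036 = 2.318.
δ = d·√(n/2) ⇒ d = δ/√(n/2) = 2.318/√(238/2) = 0.2125.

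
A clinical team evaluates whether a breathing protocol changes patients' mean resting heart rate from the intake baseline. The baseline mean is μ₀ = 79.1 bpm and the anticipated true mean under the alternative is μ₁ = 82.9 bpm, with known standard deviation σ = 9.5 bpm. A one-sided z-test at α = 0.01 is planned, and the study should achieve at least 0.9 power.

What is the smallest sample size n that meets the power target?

Standardized effect: d = |μ₁ − μ₀| / σ = |82.9 − 79.1| / 9.5 = 0.4000
For power 0.9 need Φ(δ − z_{0.01}) = 0.9, so δ = z_{0.01} + z_{0.10} = 2.326 + 1.282 = 3.608.
δ = d·√n ⇒ n = (δ/d)² = (3.608 / 0.4000)² = 81.36.
Rounding up, n = 82.

n = 82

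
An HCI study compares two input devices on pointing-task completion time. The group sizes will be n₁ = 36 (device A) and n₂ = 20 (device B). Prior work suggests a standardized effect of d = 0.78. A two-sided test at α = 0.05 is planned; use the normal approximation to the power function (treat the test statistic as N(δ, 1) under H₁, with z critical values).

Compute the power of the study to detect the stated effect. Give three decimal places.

Noncentrality parameter: δ = d / √(1/n₁ + 1/n₂) = 0.78 / √(1/36 + 1/20) = 2.7968
Critical value for a two-sided test at α = 0.05: z_{α/2} = 1.960.
Power = Φ(δ − 1.960) + Φ(−δ − 1.960) = Φ(0.837) + Φ(-4.757) = 0.7987 + 0.0000 = 0.7987.

Power ≈ 0.799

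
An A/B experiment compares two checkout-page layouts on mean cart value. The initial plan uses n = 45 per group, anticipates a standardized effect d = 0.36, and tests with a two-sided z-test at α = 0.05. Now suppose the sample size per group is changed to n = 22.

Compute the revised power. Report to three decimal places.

With n = 22 per group: δ = d·√(n/2) = 0.36 × √(22/2) = 1.1940. Critical value z_{0.025} = 1.960.
Revised power = Φ(δ − 1.960) + Φ(−δ − 1.960) = Φ(-0.766) + Φ(-3.154) = 0.2218 + 0.0008 = 0.2226.

Power ≈ 0.223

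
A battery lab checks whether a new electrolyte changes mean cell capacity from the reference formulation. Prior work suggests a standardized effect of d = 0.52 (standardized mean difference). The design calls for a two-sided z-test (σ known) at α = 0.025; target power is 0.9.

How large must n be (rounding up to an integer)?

For power 0.9 need Φ(δ − z_{0.0125}) = 0.9, so δ = z_{0.0125} + z_{0.10} = 2.241 + 1.282 = 3.523.
(Ignoring the negligible lower-tail rejection probability gives the usual closed-form inversion.)
δ = d·√n ⇒ n = (δ/d)² = (3.523 / 0.52)² = 45.90.
Round up to the next whole unit.

n = 46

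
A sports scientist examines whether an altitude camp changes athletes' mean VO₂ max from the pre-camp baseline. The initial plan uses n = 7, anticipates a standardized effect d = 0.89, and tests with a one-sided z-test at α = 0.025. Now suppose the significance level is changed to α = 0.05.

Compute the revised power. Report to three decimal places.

Power ≈ 0.761

δ = d·√n = 0.89 × √7 = 2.3547 (unchanged). New critical value: z_{0.05} = 1.645.
Revised power = P(Z > 1.645 − δ) = Φ(0.710) = 0.7611.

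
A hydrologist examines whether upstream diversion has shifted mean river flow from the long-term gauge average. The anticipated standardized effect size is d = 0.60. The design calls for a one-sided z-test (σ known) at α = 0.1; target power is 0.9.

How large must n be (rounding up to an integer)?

For power 0.9 need Φ(δ − z_{0.1}) = 0.9, so δ = z_{0.1} + z_{0.10} = 1.282 + 1.282 = 2.563.
δ = d·√n ⇒ n = (δ/d)² = (2.563 / 0.60)² = 18.25.
Round up to the next whole unit.

n = 19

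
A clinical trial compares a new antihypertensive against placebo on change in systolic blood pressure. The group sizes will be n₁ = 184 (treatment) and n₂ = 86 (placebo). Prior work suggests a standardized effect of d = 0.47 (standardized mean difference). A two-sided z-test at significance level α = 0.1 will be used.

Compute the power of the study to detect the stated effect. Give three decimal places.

Noncentrality parameter: δ = d / √(1/n₁ + 1/n₂) = 0.47 / √(1/184 + 1/86) = 3.5981
Two-sided α = 0.1 → critical value z_{0.05} = 1.645.
Power = Φ(δ − 1.645) + Φ(−δ − 1.645) = Φ(1.953) + Φ(-5.243) = 0.9746 + 0.0000 = 0.9746.

Power ≈ 0.975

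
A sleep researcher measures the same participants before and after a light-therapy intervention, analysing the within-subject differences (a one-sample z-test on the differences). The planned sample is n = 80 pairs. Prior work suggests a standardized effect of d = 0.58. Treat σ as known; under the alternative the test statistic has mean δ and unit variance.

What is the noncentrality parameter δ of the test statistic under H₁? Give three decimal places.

δ ≈ 5.188

The noncentrality parameter scales effect size by the design's sample-size factor: δ = d·√n = 0.58 × √80 = 5.1877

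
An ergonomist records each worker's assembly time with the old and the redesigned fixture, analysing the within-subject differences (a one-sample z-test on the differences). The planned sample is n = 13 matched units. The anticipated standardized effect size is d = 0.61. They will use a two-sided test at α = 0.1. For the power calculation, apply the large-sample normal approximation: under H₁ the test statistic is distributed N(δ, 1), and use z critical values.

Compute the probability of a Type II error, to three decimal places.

Noncentrality parameter: δ = d·√n = 0.61 × √13 = 2.1994
Two-sided α = 0.1 → critical value z_{0.05} = 1.645.
Power = Φ(δ − 1.645) + Φ(−δ − 1.645) = Φ(0.555) + Φ(-3.844) = 0.7104 + 0.0001 = 0.7105.
Type II error: β = 1 − power = 1 − 0.7105 = 0.2895.

β ≈ 0.290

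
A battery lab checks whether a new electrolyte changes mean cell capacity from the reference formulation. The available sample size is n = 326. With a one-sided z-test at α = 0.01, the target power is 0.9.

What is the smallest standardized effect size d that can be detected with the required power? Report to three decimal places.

Need Φ(δ − 2.326) = 0.9, so δ = 2.326 + 1.282 = 3.608.
δ = d·√n ⇒ d = δ/√n = 3.608/√326 = 0.1998.

d ≈ 0.200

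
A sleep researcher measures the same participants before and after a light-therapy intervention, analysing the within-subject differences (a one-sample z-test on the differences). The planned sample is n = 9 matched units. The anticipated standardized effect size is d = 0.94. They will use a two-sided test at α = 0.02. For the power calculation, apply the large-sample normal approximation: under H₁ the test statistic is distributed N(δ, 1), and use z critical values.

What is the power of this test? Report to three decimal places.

Power ≈ 0.689

Noncentrality parameter: δ = d·√n = 0.94 × √9 = 2.8200
Two-sided α = 0.02 → critical value z_{0.01} = 2.326.
Power = Φ(δ − 2.326) + Φ(−δ − 2.326) = Φ(0.494) + Φ(-5.146) = 0.6892 + 0.0000 = 0.6892.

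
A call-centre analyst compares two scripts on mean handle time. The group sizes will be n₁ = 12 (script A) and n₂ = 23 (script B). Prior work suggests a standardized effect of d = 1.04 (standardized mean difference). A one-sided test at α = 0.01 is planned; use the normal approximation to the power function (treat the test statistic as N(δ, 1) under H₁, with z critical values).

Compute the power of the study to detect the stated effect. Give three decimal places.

Power ≈ 0.724

Noncentrality parameter: δ = d / √(1/n₁ + 1/n₂) = 1.04 / √(1/12 + 1/23) = 2.9205
One-sided α = 0.01 → critical value z_{0.01} = 2.326.
Power = Φ(δ − 2.326) = Φ(0.594) = 0.7238.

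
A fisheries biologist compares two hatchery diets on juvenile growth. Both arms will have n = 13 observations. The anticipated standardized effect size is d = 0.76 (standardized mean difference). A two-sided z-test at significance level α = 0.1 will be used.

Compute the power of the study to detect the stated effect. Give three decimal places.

Noncentrality parameter: δ = d·√(n/2) = 0.76 × √(13/2) = 1.9376
Two-sided α = 0.1 → critical value z_{0.05} = 1.645.
Power = Φ(δ − 1.645) + Φ(−δ − 1.645) = Φ(0.293) + Φ(-3.582) = 0.6152 + 0.0002 = 0.6153.

Power ≈ 0.615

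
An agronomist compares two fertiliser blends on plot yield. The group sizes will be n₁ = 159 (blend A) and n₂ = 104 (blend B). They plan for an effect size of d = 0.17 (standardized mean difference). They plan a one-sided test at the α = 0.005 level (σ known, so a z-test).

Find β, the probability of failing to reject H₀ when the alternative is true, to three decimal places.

β ≈ 0.890

Noncentrality parameter: δ = d / √(1/n₁ + 1/n₂) = 0.17 / √(1/159 + 1/104) = 1.3480
Critical value for a one-sided test at α = 0.005: z_α = 2.576.
Power = Φ(δ − 2.576) = Φ(-1.228) = 0.1098.
Type II error: β = 1 − power = 1 − 0.1098 = 0.8902.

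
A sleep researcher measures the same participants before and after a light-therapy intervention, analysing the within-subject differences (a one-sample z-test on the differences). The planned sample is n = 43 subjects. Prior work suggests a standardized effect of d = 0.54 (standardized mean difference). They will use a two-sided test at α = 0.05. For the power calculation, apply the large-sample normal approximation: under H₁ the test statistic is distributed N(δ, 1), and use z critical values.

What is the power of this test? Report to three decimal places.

Noncentrality parameter: δ = d·√n = 0.54 × √43 = 3.5410
Two-sided α = 0.05 → critical value z_{0.025} = 1.960.
Power = Φ(δ − 1.960) + Φ(−δ − 1.960) = Φ(1.581) + Φ(-5.501) = 0.9431 + 0.0000 = 0.9431.

Power ≈ 0.943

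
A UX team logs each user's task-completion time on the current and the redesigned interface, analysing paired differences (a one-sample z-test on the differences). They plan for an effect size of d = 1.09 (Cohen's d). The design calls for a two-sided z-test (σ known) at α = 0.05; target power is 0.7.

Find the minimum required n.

For power 0.7 need Φ(δ − z_{0.025}) = 0.7, so δ = z_{0.025} + z_{0.30} = 1.960 + 0.524 = 2.484.
(Ignoring the negligible lower-tail rejection probability gives the usual closed-form inversion.)
δ = d·√n ⇒ n = (δ/d)² = (2.484 / 1.09)² = 5.19.
Rounding up, n = 6.

n = 6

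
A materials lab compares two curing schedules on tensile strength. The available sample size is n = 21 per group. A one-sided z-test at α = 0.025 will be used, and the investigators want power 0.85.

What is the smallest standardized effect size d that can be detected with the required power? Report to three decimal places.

Required noncentrality: δ = z_{0.025} + z_{0.15} = 1.960 + 1.036 = 2.996.
δ = d·√(n/2) ⇒ d = δ/√(n/2) = 2.996/√(21/2) = 0.9247.

d ≈ 0.925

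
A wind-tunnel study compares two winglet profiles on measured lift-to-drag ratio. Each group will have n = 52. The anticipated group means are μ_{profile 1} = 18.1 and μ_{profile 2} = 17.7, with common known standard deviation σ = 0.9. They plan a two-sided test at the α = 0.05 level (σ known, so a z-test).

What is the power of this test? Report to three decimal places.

Power ≈ 0.620

Standardized effect: d = |μ_{profile 1} − μ_{profile 2}| / σ = |18.1 − 17.7| / 0.9 = 0.4444
Noncentrality parameter: δ = d·√(n/2) = 0.4444 × √(52/2) = 2.2662
Two-sided α = 0.05 → critical value z_{0.025} = 1.960.
Power = Φ(δ − 1.960) + Φ(−δ − 1.960) = Φ(0.306) + Φ(-4.226) = 0.6203 + 0.0000 = 0.6203.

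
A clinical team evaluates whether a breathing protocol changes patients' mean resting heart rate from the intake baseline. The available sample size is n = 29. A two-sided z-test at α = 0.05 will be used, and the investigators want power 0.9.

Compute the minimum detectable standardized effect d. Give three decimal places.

Required noncentrality: δ = z_{0.025} + z_{0.10} = 1.960 + 1.282 = 3.242.
(The second rejection-region term Φ(−δ − z_{α/2}) is negligible and dropped.)
δ = d·√n ⇒ d = δ/√n = 3.242/√29 = 0.6019.

d ≈ 0.602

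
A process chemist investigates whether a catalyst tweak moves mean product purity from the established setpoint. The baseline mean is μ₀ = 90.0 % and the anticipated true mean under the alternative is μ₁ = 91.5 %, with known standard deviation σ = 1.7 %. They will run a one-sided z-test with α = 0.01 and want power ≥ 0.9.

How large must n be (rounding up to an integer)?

Standardized effect: d = |μ₁ − μ₀| / σ = |91.5 − 90.0| / 1.7 = 0.8824
For power 0.9 need Φ(δ − z_{0.01}) = 0.9, so δ = z_{0.01} + z_{0.10} = 2.326 + 1.282 = 3.608.
δ = d·√n ⇒ n = (δ/d)² = (3.608 / 0.8824)² = 16.72.
Rounding up, n = 17.

n = 17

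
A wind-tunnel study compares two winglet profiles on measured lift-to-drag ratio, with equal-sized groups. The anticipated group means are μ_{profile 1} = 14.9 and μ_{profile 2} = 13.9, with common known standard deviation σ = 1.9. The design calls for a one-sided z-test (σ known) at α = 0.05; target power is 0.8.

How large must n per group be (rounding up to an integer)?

n = 45 per group

Standardized effect: d = |μ_{profile 1} − μ_{profile 2}| / σ = |14.9 − 13.9| / 1.9 = 0.5263
For power 0.8 need Φ(δ − z_{0.05}) = 0.8, so δ = z_{0.05} + z_{0.20} = 1.645 + 0.842 = 2.486.
δ = d·√(n/2) ⇒ n = 2(δ/d)² = 2 × (2.486 / 0.5263)² = 44.64.
Rounding up, n = 45 per group.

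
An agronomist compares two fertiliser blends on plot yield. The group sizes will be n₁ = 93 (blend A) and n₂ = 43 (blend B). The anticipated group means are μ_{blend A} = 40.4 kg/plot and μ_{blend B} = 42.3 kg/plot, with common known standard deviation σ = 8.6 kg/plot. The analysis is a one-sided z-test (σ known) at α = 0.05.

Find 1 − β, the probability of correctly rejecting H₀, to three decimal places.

Power ≈ 0.327

Standardized effect: d = |μ_{blend A} − μ_{blend B}| / σ = |40.4 − 42.3| / 8.6 = 0.2209
Noncentrality parameter: δ = d / √(1/n₁ + 1/n₂) = 0.2209 / √(1/93 + 1/43) = 1.1980
Critical value for a one-sided test at α = 0.05: z_α = 1.645.
Power = Φ(δ − 1.645) = Φ(-0.447) = 0.3275.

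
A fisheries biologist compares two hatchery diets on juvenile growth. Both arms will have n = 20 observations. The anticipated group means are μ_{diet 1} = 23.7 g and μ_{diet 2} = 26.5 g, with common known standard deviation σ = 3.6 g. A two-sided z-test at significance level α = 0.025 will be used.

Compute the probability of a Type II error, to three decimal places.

β ≈ 0.414

Standardized effect: d = |μ_{diet 1} − μ_{diet 2}| / σ = |23.7 − 26.5| / 3.6 = 0.7778
Noncentrality parameter: δ = d·√(n/2) = 0.7778 × √(20/2) = 2.4595
Two-sided α = 0.025 → critical value z_{0.0125} = 2.241.
Power = Φ(δ − 2.241) + Φ(−δ − 2.241) = Φ(0.218) + Φ(-4.701) = 0.5863 + 0.0000 = 0.5863.
Type II error: β = 1 − power = 1 − 0.5863 = 0.4137.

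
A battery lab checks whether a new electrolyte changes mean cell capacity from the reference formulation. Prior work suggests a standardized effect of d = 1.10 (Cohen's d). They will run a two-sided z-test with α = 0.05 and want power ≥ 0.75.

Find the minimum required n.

n = 6

For power 0.75 need Φ(δ − z_{0.025}) = 0.75, so δ = z_{0.025} + z_{0.25} = 1.960 + 0.674 = 2.634.
(The Φ(−δ − z_{α/2}) term is vanishingly small for δ > 0 and is dropped in the standard sample-size formula.)
δ = d·√n ⇒ n = (δ/d)² = (2.634 / 1.10)² = 5.74.
Rounding up, n = 6.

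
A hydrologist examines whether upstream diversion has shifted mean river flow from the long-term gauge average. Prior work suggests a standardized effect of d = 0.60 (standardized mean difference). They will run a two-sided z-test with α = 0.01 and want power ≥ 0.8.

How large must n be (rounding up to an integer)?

Set Φ(δ − 2.576) = 0.8; then δ − 2.576 = Φ⁻¹(0.8) = 0.842, giving δ = 3.417.
(For δ > 0 the lower-tail rejection region contributes negligibly to power, so the one-term inversion is standard.)
δ = d·√n ⇒ n = (δ/d)² = (3.417 / 0.60)² = 32.44.
Rounding up, n = 33.

n = 33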